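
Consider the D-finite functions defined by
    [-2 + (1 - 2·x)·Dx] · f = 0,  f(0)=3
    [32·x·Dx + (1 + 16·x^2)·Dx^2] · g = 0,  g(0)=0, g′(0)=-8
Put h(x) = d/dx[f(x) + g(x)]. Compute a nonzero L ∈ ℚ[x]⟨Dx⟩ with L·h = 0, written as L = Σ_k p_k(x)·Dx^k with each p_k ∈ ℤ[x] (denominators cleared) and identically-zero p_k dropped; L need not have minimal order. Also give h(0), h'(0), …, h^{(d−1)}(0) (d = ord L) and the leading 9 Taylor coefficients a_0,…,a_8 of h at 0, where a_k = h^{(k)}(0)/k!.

L = (-32 + 256·x + 1536·x^2) + (14 - 32·x - 160·x^2 + 1536·x^3)·Dx + (-1 - 6·x - 96·x^3 + 256·x^4)·Dx^2  (order 2).
h: a_k = -2, 24, 200, 192, -1568, 1152, 35456, 6144, -510464, …
ICs: h(0) = -2, h′(0) = 24.

f: a_k = 3, 6, 12, 24, 48, 96, 192, 384, 768, …
g: a_k = 0, -8, 0, 128/3, 0, -2048/5, 0, 32768/7, 0, …
Sum ⇒ L₀ = lclm(L_f,L_g) in ℚ(x)⟨Dx⟩.
Derive L from L₀ (diff closure).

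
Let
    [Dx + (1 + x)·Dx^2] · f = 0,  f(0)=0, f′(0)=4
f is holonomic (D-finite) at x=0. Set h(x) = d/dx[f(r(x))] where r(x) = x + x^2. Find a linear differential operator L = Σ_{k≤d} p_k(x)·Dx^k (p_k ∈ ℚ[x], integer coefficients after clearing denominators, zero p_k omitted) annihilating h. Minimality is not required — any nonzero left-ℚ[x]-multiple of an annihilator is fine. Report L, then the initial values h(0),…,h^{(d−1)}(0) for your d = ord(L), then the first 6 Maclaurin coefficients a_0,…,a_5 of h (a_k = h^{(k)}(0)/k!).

L = (-1 + 2·x + 2·x^2) + (1 + 3·x + 3·x^2 + 2·x^3)·Dx  (order 1).
h: a_k = 4, 4, -8, 4, 4, -8, …
ICs: h(0) = 4.

f: a_k = 0, 4, -2, 4/3, -1, 4/5, …
L₀ from L_f via x↦r, Dx↦r'^{-1}Dx.
h=h₀': d/dx-closure on L₀ ⇒ L.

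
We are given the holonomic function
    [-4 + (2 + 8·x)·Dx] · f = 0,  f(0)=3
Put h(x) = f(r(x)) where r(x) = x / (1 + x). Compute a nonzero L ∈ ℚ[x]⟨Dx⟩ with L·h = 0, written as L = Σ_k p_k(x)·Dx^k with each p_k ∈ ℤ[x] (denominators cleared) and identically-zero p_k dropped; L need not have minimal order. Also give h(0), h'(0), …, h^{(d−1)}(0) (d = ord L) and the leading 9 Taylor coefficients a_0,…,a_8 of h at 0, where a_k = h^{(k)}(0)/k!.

f: a_k = 3, 6, -6, 12, -30, 84, -252, 792, -2574, …
f∘r: x↦r, Dx↦Dx/r' in L_f ⇒ L₀.
L = -2 + (1 + 6·x + 5·x^2)·Dx  (order 1).
h: a_k = 3, 6, -12, 30, -90, 306, -1128, 4386, -17700, …
ICs: h(0) = 3.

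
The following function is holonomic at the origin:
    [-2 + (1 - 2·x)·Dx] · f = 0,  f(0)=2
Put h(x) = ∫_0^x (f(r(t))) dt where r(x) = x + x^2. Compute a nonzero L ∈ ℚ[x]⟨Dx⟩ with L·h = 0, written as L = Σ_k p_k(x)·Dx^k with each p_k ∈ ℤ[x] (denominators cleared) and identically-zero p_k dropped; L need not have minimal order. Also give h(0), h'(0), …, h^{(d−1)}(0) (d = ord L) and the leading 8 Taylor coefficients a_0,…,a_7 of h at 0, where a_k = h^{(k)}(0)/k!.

f: a_k = 2, 4, 8, 16, 32, 64, 128, 256, …
Change of var in L_f (x↦r) gives L₀.
Integrate: L := L₀·Dx.
L = (2 + 4·x)·Dx + (-1 + 2·x + 2·x^2)·Dx^2  (order 2).
h: a_k = 0, 2, 2, 4, 8, 88/5, 40, 656/7, …
ICs: h(0) = 0, h′(0) = 2.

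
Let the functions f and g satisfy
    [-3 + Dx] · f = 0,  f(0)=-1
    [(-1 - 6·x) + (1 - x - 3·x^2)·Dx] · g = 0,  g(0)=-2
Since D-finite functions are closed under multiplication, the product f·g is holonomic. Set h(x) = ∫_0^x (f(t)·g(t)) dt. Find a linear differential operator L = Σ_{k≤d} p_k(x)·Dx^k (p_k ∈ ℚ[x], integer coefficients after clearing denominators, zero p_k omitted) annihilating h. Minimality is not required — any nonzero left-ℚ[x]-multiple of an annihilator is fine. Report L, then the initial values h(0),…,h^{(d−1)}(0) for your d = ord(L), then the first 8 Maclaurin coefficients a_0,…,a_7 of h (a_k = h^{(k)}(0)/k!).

f: a_k = -1, -3, -9/2, -9/2, -27/8, -81/40, -81/80, -243/560, …
g: a_k = -2, -2, -8, -14, -38, -80, -194, -434, …
f·g: L₀ = L_f ⊗_s L_g, ord ≤ 1·1.
Integrate: L := L₀·Dx.
L = (4 + 3·x - 9·x^2)·Dx + (-1 + x + 3·x^2)·Dx^2  (order 2).
h: a_k = 0, 2, 4, 23/3, 14, 527/20, 1519/30, 28043/280, …
ICs: h(0) = 0, h′(0) = 2.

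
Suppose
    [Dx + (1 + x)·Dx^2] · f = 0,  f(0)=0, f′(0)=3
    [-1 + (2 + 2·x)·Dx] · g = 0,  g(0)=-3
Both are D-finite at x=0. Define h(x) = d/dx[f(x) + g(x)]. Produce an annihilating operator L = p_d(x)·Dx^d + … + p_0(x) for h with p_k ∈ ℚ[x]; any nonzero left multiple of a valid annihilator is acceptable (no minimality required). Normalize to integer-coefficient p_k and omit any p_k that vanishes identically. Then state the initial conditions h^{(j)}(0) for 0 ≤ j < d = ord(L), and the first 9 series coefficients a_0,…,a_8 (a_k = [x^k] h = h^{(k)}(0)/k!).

L = 1 + (5 + 5·x)·Dx + (2 + 4·x + 2·x^2)·Dx^2  (order 2).
h: a_k = 3/2, -9/4, 39/16, -81/32, 663/256, -1347/512, 5451/2048, -11001/4096, 177303/65536, …
ICs: h(0) = 3/2, h′(0) = -9/4.

f: a_k = 0, 3, -3/2, 1, -3/4, 3/5, -1/2, 3/7, -3/8, …
g: a_k = -3, -3/2, 3/8, -3/16, 15/128, -21/256, 63/1024, -99/2048, 1287/32768, …
L₀ := lclm(L_f,L_g); ord L₀ ≤ 2+1.
Differentiate: ansatz ord ≤ ord L₀ ⇒ L.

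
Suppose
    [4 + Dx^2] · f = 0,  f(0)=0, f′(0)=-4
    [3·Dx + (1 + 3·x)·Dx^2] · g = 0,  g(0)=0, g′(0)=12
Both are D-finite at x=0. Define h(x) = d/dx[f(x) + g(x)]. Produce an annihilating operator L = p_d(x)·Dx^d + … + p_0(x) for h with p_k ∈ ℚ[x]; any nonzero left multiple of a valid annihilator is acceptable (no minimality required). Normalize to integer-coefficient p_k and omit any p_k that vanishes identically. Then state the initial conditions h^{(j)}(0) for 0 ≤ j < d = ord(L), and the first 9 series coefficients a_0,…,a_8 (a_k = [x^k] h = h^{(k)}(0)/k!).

L = (348 + 144·x + 216·x^2) + (44 + 180·x + 216·x^2 + 216·x^3)·Dx + (87 + 36·x + 54·x^2)·Dx^2 + (11 + 45·x + 54·x^2 + 54·x^3)·Dx^3  (order 3).
h: a_k = 8, -36, 116, -324, 2908/3, -2916, 393676/45, -26244, 24800572/315, …
ICs: h(0) = 8, h′(0) = -36, h′′(0) = 232.

f: a_k = 0, -4, 0, 8/3, 0, -8/15, 0, 16/315, 0, …
g: a_k = 0, 12, -18, 36, -81, 972/5, -486, 8748/7, -6561/2, …
Sum ⇒ L₀ = lclm(L_f,L_g) in ℚ(x)⟨Dx⟩.
h₀' ⇒ L via d/dx closure of L₀.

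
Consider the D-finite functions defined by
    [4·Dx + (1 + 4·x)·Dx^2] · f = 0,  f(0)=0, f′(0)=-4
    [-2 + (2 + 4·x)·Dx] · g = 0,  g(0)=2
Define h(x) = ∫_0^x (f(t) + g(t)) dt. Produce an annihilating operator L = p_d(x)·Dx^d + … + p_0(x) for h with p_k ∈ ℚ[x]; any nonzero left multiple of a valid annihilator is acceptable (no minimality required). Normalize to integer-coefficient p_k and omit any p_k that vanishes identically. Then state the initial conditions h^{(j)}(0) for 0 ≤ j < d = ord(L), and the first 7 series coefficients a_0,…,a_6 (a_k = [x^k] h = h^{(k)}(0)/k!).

f: a_k = 0, -4, 8, -64/3, 64, -1024/5, 2048/3, …
g: a_k = 2, 2, -1, 1, -5/4, 7/4, -21/8, …
L₀ := lclm(L_f,L_g); ord L₀ ≤ 2+1.
h=∫₀ˣh₀: take L = L₀·Dx.
L = (20 + 16·x)·Dx^2 + (29 + 104·x + 80·x^2)·Dx^3 + (3 + 22·x + 48·x^2 + 32·x^3)·Dx^4  (order 4).
h: a_k = 0, 2, -1, 7/3, -61/12, 251/20, -4061/120, …
ICs: h(0) = 0, h′(0) = 2, h′′(0) = -2, h′′′(0) = 14.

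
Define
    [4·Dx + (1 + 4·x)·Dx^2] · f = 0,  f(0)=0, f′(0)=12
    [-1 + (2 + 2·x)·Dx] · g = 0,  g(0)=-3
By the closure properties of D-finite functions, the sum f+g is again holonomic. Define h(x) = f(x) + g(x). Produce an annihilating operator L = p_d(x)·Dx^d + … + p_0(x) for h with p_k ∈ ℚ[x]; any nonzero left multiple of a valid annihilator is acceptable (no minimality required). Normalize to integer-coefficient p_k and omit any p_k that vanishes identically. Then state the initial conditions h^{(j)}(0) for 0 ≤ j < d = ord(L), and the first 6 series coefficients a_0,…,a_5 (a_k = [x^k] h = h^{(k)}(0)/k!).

f: a_k = 0, 12, -24, 64, -192, 3072/5, …
g: a_k = -3, -3/2, 3/8, -3/16, 15/128, -21/256, …
h₀=f+g: left-lcm gives L₀, ord ≤ 3.
L = (52 + 16·x)·Dx + (125 + 232·x + 80·x^2)·Dx^2 + (14 + 78·x + 96·x^2 + 32·x^3)·Dx^3  (order 3).
h: a_k = -3, 21/2, -189/8, 1021/16, -24561/128, 786327/1280, …
ICs: h(0) = -3, h′(0) = 21/2, h′′(0) = -189/4.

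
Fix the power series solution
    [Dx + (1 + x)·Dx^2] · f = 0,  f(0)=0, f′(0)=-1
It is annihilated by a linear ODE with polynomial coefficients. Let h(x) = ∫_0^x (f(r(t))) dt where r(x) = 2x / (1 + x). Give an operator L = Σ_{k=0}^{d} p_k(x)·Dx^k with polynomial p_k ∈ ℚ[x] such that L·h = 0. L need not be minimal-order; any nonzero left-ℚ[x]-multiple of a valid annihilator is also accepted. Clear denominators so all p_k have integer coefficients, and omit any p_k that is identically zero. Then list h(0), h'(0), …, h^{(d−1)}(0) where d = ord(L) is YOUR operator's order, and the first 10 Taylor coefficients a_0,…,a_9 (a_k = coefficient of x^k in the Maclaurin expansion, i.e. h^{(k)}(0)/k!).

L = (4 + 6·x)·Dx^2 + (1 + 4·x + 3·x^2)·Dx^3  (order 3).
h: a_k = 0, 0, -1, 4/3, -13/6, 4, -121/15, 52/3, -1093/28, 820/9, …
ICs: h(0) = 0, h′(0) = 0, h′′(0) = -2.

f: a_k = 0, -1, 1/2, -1/3, 1/4, -1/5, 1/6, -1/7, 1/8, -1/9, …
h₀=f(r): pull back L_f along r ⇒ L₀.
Integrate: L := L₀·Dx.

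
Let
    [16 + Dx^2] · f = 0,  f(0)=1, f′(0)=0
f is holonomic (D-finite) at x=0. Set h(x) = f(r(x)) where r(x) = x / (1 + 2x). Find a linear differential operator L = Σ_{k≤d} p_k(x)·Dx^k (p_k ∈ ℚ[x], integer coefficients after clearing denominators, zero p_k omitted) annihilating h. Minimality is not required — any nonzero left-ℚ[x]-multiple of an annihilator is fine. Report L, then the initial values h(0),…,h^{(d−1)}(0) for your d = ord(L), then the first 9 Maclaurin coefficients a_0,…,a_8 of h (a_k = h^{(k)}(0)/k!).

L = 16 + (4 + 24·x + 48·x^2 + 32·x^3)·Dx + (1 + 8·x + 24·x^2 + 32·x^3 + 16·x^4)·Dx^2  (order 2).
h: a_k = 1, 0, -8, 32, -256/3, 512/3, -9856/45, -512/5, 602624/315, …
ICs: h(0) = 1, h′(0) = 0.

f: a_k = 1, 0, -8, 0, 32/3, 0, -256/45, 0, 512/315, …
Change of var in L_f (x↦r) gives L₀.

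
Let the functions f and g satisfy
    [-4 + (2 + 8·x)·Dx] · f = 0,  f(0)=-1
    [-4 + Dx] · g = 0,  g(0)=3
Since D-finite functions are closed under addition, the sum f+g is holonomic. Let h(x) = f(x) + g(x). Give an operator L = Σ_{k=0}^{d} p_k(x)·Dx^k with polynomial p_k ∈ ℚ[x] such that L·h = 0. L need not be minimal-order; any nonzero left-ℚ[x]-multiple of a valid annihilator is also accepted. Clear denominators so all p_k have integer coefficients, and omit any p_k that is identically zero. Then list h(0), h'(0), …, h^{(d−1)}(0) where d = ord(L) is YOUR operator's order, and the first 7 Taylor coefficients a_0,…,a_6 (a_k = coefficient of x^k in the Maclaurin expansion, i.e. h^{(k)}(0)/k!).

L = (24 + 64·x) + (-10 - 64·x - 128·x^2)·Dx + (1 + 12·x + 32·x^2)·Dx^2  (order 2).
h: a_k = 2, 10, 26, 28, 42, -12/5, 1516/15, …
ICs: h(0) = 2, h′(0) = 10.

f: a_k = -1, -2, 2, -4, 10, -28, 84, …
g: a_k = 3, 12, 24, 32, 32, 128/5, 256/15, …
L₀ := lclm(L_f,L_g); ord L₀ ≤ 1+1.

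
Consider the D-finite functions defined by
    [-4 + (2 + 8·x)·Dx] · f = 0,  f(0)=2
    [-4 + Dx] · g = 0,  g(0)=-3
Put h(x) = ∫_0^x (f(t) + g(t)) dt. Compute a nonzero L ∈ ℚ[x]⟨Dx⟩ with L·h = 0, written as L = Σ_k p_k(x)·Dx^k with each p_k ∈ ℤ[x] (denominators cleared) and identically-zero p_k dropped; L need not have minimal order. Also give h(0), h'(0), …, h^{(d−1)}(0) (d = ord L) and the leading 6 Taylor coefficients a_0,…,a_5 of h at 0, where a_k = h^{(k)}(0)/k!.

L = (24 + 64·x)·Dx + (-10 - 64·x - 128·x^2)·Dx^2 + (1 + 12·x + 32·x^2)·Dx^3  (order 3).
h: a_k = 0, -1, -4, -28/3, -6, -52/5, …
ICs: h(0) = 0, h′(0) = -1, h′′(0) = -8.

f: a_k = 2, 4, -4, 8, -20, 56, …
g: a_k = -3, -12, -24, -32, -32, -128/5, …
f+g: L₀ = lclm(L_f,L_g), ord ≤ 1+1.
h=∫₀ˣh₀: take L = L₀·Dx.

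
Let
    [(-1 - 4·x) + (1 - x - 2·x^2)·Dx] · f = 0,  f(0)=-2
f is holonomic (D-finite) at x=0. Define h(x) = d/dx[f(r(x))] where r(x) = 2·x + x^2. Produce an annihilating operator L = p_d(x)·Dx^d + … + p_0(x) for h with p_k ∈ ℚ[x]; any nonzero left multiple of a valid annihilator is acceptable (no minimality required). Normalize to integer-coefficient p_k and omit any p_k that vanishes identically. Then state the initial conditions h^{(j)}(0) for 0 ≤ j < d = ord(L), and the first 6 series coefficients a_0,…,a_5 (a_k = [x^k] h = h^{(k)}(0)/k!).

L = (13 + 52·x + 186·x^2 + 160·x^3 + 40·x^4) + (-1 - 5·x + 26·x^2 + 62·x^3 + 40·x^4 + 8·x^5)·Dx  (order 1).
h: a_k = -4, -52, -312, -1912, -10540, -56412, …
ICs: h(0) = -4.

f: a_k = -2, -2, -6, -10, -22, -42, …
h₀=f(r): pull back L_f along r ⇒ L₀.
h₀' ⇒ L via d/dx closure of L₀.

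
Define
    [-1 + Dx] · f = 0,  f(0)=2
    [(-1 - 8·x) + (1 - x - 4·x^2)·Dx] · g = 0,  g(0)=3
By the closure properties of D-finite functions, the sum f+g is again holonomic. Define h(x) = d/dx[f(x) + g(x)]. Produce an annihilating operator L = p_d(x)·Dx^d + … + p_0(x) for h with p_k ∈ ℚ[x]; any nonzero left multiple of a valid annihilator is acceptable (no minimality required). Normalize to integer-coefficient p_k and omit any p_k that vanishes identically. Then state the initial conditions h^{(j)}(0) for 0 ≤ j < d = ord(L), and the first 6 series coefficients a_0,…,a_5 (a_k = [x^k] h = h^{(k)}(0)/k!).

f: a_k = 2, 2, 1, 1/3, 1/12, 1/60, …
g: a_k = 3, 3, 15, 27, 87, 195, …
h₀=f+g: left-lcm gives L₀, ord ≤ 2.
h=h₀': d/dx-closure on L₀ ⇒ L.
L = (44 + 466·x + 544·x^2 + 1728·x^3 + 384·x^4) + (-53 - 474·x - 599·x^2 - 1584·x^3 + 80·x^4 + 128·x^5)·Dx + (9 + 8·x + 55·x^2 - 144·x^3 - 464·x^4 - 128·x^5)·Dx^2  (order 2).
h: a_k = 5, 32, 82, 1045/3, 11701/12, 195481/60, …
ICs: h(0) = 5, h′(0) = 32.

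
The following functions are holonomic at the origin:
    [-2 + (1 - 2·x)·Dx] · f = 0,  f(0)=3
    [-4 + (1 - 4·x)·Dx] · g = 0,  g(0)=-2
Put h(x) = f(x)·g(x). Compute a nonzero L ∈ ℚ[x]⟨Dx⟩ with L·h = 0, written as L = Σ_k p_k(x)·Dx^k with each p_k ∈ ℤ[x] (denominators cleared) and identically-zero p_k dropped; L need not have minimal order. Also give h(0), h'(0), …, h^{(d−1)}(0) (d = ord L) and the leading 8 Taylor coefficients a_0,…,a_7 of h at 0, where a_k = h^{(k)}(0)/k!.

L = (-6 + 16·x) + (1 - 6·x + 8·x^2)·Dx  (order 1).
h: a_k = -6, -36, -168, -720, -2976, -12096, -48768, -195840, …
ICs: h(0) = -6.

f: a_k = 3, 6, 12, 24, 48, 96, 192, 384, …
g: a_k = -2, -8, -32, -128, -512, -2048, -8192, -32768, …
Sym-product of L_f,L_g gives L₀ (≤ ord 1).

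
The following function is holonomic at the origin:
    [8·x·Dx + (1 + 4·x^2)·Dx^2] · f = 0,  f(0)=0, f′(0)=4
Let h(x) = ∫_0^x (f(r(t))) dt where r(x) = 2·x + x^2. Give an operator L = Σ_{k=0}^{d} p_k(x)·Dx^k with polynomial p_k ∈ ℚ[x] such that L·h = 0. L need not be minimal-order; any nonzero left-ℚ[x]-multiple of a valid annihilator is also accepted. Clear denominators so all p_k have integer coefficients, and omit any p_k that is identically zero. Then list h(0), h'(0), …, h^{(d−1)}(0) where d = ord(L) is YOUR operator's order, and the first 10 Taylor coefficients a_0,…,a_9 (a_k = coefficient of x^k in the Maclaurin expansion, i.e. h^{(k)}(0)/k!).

f: a_k = 0, 4, 0, -16/3, 0, 64/5, 0, -256/7, 0, 1024/9, …
L₀ from L_f via x↦r, Dx↦r'^{-1}Dx.
∫: right-multiply L₀ by Dx.
L = (-1 + 32·x + 64·x^2 + 48·x^3 + 12·x^4)·Dx^2 + (1 + x + 16·x^2 + 32·x^3 + 20·x^4 + 4·x^5)·Dx^3  (order 3).
h: a_k = 0, 0, 4, 4/3, -32/3, -64/5, 944/15, 3056/21, -3200/7, -15872/9, …
ICs: h(0) = 0, h′(0) = 0, h′′(0) = 8.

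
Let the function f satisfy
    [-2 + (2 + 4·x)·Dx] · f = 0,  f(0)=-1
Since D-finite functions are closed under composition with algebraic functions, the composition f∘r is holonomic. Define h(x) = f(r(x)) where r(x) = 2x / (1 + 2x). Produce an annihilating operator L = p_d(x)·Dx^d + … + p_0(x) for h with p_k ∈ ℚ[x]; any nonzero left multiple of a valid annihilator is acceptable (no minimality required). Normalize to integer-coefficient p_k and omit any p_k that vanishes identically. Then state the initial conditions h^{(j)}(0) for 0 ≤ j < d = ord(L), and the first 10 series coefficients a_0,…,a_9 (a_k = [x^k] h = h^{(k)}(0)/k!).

f: a_k = -1, -1, 1/2, -1/2, 5/8, -7/8, 21/16, -33/16, 429/128, -715/128, …
h₀=f(r): pull back L_f along r ⇒ L₀.
L = -2 + (1 + 8·x + 12·x^2)·Dx  (order 1).
h: a_k = -1, -2, 6, -20, 74, -300, 1308, -6024, 28890, -142796, …
ICs: h(0) = -1.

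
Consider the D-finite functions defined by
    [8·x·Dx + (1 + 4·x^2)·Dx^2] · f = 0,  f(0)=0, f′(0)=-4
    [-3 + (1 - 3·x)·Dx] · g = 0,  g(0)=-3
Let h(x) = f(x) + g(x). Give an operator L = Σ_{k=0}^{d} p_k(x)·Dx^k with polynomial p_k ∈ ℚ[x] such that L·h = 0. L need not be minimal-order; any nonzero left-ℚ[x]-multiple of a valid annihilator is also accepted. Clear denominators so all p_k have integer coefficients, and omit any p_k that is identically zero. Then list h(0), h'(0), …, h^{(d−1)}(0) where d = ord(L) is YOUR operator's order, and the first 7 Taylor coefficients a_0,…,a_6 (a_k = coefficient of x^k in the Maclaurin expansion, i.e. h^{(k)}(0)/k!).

f: a_k = 0, -4, 0, 16/3, 0, -64/5, 0, …
g: a_k = -3, -9, -27, -81, -243, -729, -2187, …
f+g: L₀ = lclm(L_f,L_g), ord ≤ 2+1.
L = (24 - 288·x - 288·x^2)·Dx + (-31 + 24·x - 204·x^2 - 288·x^3)·Dx^2 + (3 - 5·x - 20·x^3 - 48·x^4)·Dx^3  (order 3).
h: a_k = -3, -13, -27, -227/3, -243, -3709/5, -2187, …
ICs: h(0) = -3, h′(0) = -13, h′′(0) = -54.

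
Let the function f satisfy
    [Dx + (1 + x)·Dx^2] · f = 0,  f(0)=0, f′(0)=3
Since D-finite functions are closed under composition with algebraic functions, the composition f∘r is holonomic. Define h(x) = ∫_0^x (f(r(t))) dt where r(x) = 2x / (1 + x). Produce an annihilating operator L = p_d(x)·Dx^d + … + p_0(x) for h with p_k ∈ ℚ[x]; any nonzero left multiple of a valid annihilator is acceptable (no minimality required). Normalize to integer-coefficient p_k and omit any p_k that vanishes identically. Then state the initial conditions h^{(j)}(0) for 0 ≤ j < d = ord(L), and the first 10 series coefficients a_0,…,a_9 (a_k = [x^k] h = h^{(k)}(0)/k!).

L = (4 + 6·x)·Dx^2 + (1 + 4·x + 3·x^2)·Dx^3  (order 3).
h: a_k = 0, 0, 3, -4, 13/2, -12, 121/5, -52, 3279/28, -820/3, …
ICs: h(0) = 0, h′(0) = 0, h′′(0) = 6.

f: a_k = 0, 3, -3/2, 1, -3/4, 3/5, -1/2, 3/7, -3/8, 1/3, …
Change of var in L_f (x↦r) gives L₀.
Integrate: L := L₀·Dx.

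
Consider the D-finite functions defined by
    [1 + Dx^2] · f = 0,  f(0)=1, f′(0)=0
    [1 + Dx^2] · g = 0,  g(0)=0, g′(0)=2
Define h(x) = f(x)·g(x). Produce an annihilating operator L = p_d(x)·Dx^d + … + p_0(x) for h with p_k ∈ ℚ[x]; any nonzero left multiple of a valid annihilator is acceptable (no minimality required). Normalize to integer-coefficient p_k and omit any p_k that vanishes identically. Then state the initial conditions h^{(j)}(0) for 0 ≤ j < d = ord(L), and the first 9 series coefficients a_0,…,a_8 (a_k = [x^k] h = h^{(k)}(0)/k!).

f: a_k = 1, 0, -1/2, 0, 1/24, 0, -1/720, 0, 1/40320, …
g: a_k = 0, 2, 0, -1/3, 0, 1/60, 0, -1/2520, 0, …
f·g: L₀ = L_f ⊗_s L_g, ord ≤ 2·2.
L = 4·Dx + Dx^3  (order 3).
h: a_k = 0, 2, 0, -4/3, 0, 4/15, 0, -8/315, 0, …
ICs: h(0) = 0, h′(0) = 2, h′′(0) = 0.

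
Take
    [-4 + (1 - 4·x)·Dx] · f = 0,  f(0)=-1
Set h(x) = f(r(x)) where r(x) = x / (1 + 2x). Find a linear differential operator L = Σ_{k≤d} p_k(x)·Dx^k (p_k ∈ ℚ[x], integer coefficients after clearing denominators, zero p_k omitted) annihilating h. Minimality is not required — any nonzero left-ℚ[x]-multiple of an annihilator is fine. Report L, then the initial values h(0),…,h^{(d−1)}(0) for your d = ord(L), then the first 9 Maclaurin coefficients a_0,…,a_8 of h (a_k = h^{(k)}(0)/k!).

f: a_k = -1, -4, -16, -64, -256, -1024, -4096, -16384, -65536, …
Change of var in L_f (x↦r) gives L₀.
L = 4 + (-1 + 4·x^2)·Dx  (order 1).
h: a_k = -1, -4, -8, -16, -32, -64, -128, -256, -512, …
ICs: h(0) = -1.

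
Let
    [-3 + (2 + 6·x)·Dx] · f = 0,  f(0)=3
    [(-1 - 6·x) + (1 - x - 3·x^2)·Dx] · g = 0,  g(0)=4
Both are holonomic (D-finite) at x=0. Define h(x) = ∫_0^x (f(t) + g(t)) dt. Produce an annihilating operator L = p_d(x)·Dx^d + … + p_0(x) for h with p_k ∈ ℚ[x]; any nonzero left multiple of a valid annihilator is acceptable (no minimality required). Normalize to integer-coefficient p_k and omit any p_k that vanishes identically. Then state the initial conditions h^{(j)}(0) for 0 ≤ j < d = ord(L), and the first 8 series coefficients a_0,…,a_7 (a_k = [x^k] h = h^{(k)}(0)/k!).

f: a_k = 3, 9/2, -27/8, 81/16, -1215/128, 5103/256, -45927/1024, 216513/2048, …
g: a_k = 4, 4, 16, 28, 76, 160, 388, 868, …
L₀ := lclm(L_f,L_g); ord L₀ ≤ 1+1.
∫: right-multiply L₀ by Dx.
L = (57 + 297·x + 567·x^2 + 810·x^3)·Dx + (-41 - 246·x - 891·x^2 - 1998·x^3 - 2025·x^4)·Dx^2 + (-2 + 38·x + 186·x^2 - 54·x^3 - 918·x^4 - 810·x^5)·Dx^3  (order 3).
h: a_k = 0, 7, 17/4, 101/24, 529/64, 8513/640, 46063/1536, 351385/7168, …
ICs: h(0) = 0, h′(0) = 7, h′′(0) = 17/2.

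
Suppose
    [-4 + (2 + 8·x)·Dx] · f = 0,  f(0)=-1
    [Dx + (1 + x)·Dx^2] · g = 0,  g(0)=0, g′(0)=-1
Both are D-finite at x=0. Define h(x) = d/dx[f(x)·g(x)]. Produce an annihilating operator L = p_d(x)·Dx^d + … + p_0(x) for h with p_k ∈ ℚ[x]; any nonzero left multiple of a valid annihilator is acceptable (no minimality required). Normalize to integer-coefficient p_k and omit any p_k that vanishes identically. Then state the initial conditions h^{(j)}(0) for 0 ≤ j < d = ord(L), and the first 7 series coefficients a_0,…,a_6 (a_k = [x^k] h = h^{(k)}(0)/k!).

L = (-4 + 40·x + 8·x^2) + (28 + 174·x + 264·x^2 + 64·x^3)·Dx + (5 + 47·x + 138·x^2 + 128·x^3 + 32·x^4)·Dx^2  (order 2).
h: a_k = 1, 3, -8, 65/3, -389/6, 1052/5, -10807/15, …
ICs: h(0) = 1, h′(0) = 3.

f: a_k = -1, -2, 2, -4, 10, -28, 84, …
g: a_k = 0, -1, 1/2, -1/3, 1/4, -1/5, 1/6, …
h₀=f·g: eliminate ⇒ L₀, order ≤ 1·2.
Derive L from L₀ (diff closure).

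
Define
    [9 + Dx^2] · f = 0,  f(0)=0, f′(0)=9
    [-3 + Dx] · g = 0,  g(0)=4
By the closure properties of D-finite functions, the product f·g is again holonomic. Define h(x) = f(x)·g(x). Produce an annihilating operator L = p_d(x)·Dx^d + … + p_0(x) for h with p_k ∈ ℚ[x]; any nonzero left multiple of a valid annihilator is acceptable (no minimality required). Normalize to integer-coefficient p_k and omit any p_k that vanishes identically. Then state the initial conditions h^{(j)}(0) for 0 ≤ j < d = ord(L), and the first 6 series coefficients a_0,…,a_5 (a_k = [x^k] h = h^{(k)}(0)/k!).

f: a_k = 0, 9, 0, -27/2, 0, 243/40, …
g: a_k = 4, 12, 18, 18, 27/2, 81/10, …
Sym-product of L_f,L_g gives L₀ (≤ ord 2).
L = 18 - 6·Dx + Dx^2  (order 2).
h: a_k = 0, 36, 108, 108, 0, -486/5, …
ICs: h(0) = 0, h′(0) = 36.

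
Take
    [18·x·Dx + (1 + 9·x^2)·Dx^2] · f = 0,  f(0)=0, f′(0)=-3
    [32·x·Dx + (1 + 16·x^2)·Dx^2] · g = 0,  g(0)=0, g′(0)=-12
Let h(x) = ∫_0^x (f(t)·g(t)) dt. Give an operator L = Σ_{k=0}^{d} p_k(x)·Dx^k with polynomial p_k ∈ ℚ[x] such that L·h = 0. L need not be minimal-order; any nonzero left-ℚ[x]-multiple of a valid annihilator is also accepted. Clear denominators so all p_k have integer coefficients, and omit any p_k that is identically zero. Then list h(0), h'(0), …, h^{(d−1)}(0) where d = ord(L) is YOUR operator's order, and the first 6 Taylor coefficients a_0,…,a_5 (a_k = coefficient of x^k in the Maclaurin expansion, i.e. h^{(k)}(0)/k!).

f: a_k = 0, -3, 0, 9, 0, -243/5, …
g: a_k = 0, -12, 0, 64, 0, -3072/5, …
Sym-product of L_f,L_g gives L₀ (≤ ord 4).
Integrate: L := L₀·Dx.
L = (-3456·x - 144000·x^3 - 1327104·x^5 + 4147200·x^7 + 71663616·x^9)·Dx^2 + (-100 - 11532·x^2 - 259200·x^4 - 1161216·x^6 + 14515200·x^8 + 107495424·x^10)·Dx^3 + (-200·x - 7880·x^3 - 86400·x^5 + 194112·x^7 + 8294400·x^9 + 35831808·x^11)·Dx^4 + (-1 - 50·x^2 - 769·x^4 + 110736·x^8 + 1036800·x^10 + 2985984·x^12)·Dx^5  (order 5).
h: a_k = 0, 0, 0, 12, 0, -60, …
ICs: h(0) = 0, h′(0) = 0, h′′(0) = 0, h′′′(0) = 72, h′′′′(0) = 0.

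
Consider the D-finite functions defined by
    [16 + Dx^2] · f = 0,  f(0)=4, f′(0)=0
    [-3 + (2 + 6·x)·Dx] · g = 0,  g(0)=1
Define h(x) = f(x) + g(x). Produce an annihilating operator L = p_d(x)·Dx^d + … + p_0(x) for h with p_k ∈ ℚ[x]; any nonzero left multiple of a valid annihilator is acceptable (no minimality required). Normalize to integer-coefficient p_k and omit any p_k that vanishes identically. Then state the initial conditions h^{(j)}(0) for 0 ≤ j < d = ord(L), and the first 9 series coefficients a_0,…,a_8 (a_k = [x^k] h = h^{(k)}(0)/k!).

f: a_k = 4, 0, -32, 0, 128/3, 0, -1024/45, 0, 2048/315, …
g: a_k = 1, 3/2, -9/8, 27/16, -405/128, 1701/256, -15309/1024, 72171/2048, -2814669/32768, …
Sum ⇒ L₀ = lclm(L_f,L_g) in ℚ(x)⟨Dx⟩.
L = (-4368 - 18432·x - 27648·x^2) + (1760 + 17568·x + 55296·x^2 + 55296·x^3)·Dx + (-273 - 1152·x - 1728·x^2)·Dx^2 + (110 + 1098·x + 3456·x^2 + 3456·x^3)·Dx^3  (order 3).
h: a_k = 5, 3/2, -265/8, 27/16, 15169/384, 1701/256, -1737481/46080, 72171/2048, -819511871/10321920, …
ICs: h(0) = 5, h′(0) = 3/2, h′′(0) = -265/4.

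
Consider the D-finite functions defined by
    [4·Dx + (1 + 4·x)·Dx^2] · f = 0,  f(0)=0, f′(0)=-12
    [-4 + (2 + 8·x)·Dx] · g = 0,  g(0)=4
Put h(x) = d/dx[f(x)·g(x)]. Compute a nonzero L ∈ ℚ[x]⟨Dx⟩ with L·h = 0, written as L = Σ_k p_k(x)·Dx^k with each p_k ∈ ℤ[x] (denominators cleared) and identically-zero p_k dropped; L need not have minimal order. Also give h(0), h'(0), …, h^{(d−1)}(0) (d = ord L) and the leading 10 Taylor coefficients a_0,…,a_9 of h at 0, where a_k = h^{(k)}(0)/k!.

f: a_k = 0, -12, 24, -64, 192, -3072/5, 2048, -49152/7, 24576, -262144/3, …
g: a_k = 4, 8, -8, 16, -40, 112, -336, 1056, -3432, 11440, …
Product ⇒ symmetric product L₀, ord ≤ 2.
h₀' ⇒ L via d/dx closure of L₀.
L = 4 + (8 + 32·x)·Dx + (1 + 8·x + 16·x^2)·Dx^2  (order 2).
h: a_k = -48, 0, 96, -512, 2272, -47616/5, 194752/5, -5507072/35, 4418592/7, -52960256/21, …
ICs: h(0) = -48, h′(0) = 0.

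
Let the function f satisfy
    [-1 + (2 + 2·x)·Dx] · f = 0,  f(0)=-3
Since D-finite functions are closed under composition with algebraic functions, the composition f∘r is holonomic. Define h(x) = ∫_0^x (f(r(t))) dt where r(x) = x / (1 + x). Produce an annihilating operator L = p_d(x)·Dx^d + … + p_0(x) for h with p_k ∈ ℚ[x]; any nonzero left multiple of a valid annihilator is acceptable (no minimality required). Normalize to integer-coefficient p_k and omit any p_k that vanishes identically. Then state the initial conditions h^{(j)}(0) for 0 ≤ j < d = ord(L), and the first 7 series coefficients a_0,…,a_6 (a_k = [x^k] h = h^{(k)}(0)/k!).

L = -Dx + (2 + 6·x + 4·x^2)·Dx^2  (order 2).
h: a_k = 0, -3, -3/4, 5/8, -39/64, 423/640, -399/512, …
ICs: h(0) = 0, h′(0) = -3.

f: a_k = -3, -3/2, 3/8, -3/16, 15/128, -21/256, 63/1024, …
h₀=f(r): pull back L_f along r ⇒ L₀.
Integrate: L := L₀·Dx.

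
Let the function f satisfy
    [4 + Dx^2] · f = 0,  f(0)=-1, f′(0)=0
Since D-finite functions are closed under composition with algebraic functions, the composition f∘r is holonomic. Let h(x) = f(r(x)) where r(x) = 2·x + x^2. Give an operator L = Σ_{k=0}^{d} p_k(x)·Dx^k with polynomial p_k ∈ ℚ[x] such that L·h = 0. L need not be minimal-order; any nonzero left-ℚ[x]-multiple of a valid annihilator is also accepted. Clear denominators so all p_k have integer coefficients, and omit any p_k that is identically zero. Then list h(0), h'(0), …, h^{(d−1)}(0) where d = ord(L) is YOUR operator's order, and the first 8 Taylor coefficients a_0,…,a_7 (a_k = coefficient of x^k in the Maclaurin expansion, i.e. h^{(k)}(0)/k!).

f: a_k = -1, 0, 2, 0, -2/3, 0, 4/45, 0, …
h₀=f(r): pull back L_f along r ⇒ L₀.
L = (16 + 48·x + 48·x^2 + 16·x^3) - Dx + (1 + x)·Dx^2  (order 2).
h: a_k = -1, 0, 8, 8, -26/3, -64/3, -464/45, 176/15, …
ICs: h(0) = -1, h′(0) = 0.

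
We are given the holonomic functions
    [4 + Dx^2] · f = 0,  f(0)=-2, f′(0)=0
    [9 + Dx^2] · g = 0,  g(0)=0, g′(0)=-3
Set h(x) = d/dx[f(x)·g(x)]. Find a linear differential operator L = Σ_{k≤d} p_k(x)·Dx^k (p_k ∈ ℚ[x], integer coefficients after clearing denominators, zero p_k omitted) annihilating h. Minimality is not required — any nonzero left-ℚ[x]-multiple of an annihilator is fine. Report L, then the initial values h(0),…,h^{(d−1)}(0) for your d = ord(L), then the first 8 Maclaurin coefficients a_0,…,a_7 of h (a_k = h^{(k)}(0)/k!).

L = 25 + 26·Dx^2 + Dx^4  (order 4).
h: a_k = 6, 0, -63, 0, 521/4, 0, -13021/120, 0, …
ICs: h(0) = 6, h′(0) = 0, h′′(0) = -126, h′′′(0) = 0.

f: a_k = -2, 0, 4, 0, -4/3, 0, 8/45, 0, …
g: a_k = 0, -3, 0, 9/2, 0, -81/40, 0, 243/560, …
f·g: L₀ = L_f ⊗_s L_g, ord ≤ 2·2.
Differentiate: ansatz ord ≤ ord L₀ ⇒ L.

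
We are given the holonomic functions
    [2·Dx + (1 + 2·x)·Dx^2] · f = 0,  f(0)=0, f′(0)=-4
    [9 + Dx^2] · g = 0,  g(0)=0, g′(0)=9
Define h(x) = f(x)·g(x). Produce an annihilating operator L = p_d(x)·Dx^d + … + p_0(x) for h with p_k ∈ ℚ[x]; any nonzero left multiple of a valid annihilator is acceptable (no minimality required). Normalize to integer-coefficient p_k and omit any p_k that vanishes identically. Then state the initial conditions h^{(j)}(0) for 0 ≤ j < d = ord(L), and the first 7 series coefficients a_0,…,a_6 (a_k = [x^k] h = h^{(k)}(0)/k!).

f: a_k = 0, -4, 4, -16/3, 8, -64/5, 64/3, …
g: a_k = 0, 9, 0, -27/2, 0, 243/40, 0, …
Product ⇒ symmetric product L₀, ord ≤ 4.
L = (63 + 1053·x + 3969·x^2 + 5832·x^3 + 2916·x^4) + (63 + 450·x + 972·x^2 + 648·x^3)·Dx + (25 + 270·x + 918·x^2 + 1296·x^3 + 648·x^4)·Dx^2 + (7 + 50·x + 108·x^2 + 72·x^3)·Dx^3 + (2 + 17·x + 53·x^2 + 72·x^3 + 36·x^4)·Dx^4  (order 4).
h: a_k = 0, 0, -36, 36, 6, 18, -135/2, …
ICs: h(0) = 0, h′(0) = 0, h′′(0) = -72, h′′′(0) = 216.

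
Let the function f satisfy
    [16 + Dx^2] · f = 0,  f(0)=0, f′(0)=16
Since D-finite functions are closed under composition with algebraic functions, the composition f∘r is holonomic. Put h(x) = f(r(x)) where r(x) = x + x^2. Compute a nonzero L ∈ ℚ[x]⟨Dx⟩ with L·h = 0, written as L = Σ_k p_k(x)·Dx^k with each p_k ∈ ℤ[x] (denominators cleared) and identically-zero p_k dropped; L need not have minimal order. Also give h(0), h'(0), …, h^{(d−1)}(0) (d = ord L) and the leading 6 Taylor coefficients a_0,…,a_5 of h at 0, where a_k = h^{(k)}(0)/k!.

f: a_k = 0, 16, 0, -128/3, 0, 512/15, …
h₀=f(r): pull back L_f along r ⇒ L₀.
L = (16 + 96·x + 192·x^2 + 128·x^3) - 2·Dx + (1 + 2·x)·Dx^2  (order 2).
h: a_k = 0, 16, 16, -128/3, -128, -1408/15, …
ICs: h(0) = 0, h′(0) = 16.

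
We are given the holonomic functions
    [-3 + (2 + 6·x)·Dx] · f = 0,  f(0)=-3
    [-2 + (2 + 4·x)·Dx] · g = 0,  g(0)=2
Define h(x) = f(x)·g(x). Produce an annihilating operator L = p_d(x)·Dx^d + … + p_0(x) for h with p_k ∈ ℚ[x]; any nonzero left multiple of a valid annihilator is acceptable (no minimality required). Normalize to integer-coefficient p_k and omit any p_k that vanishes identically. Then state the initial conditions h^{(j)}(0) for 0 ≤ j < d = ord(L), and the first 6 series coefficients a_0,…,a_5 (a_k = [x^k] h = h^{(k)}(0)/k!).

f: a_k = -3, -9/2, 27/8, -81/16, 1215/128, -5103/256, …
g: a_k = 2, 2, -1, 1, -5/4, 7/4, …
f·g: L₀ = L_f ⊗_s L_g, ord ≤ 1·1.
L = (-5 - 12·x) + (2 + 10·x + 12·x^2)·Dx  (order 1).
h: a_k = -6, -15, 3/4, -15/8, 303/64, -1545/128, …
ICs: h(0) = -6.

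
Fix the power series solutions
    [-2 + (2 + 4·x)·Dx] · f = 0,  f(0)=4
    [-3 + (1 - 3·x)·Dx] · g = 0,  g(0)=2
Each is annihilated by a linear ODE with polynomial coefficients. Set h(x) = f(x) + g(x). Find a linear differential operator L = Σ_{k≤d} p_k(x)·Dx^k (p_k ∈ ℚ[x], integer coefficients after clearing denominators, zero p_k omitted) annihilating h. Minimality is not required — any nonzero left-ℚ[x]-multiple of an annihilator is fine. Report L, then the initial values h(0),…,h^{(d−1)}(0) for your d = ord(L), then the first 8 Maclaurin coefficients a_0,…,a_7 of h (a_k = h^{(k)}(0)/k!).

f: a_k = 4, 4, -2, 2, -5/2, 7/2, -21/4, 33/4, …
g: a_k = 2, 6, 18, 54, 162, 486, 1458, 4374, …
Weyl lclm of L_f,L_g ⇒ L₀ (ord ≤ 2).
L = (21 + 27·x) + (-19 - 66·x - 81·x^2)·Dx + (2 + 7·x - 21·x^2 - 54·x^3)·Dx^2  (order 2).
h: a_k = 6, 10, 16, 56, 319/2, 979/2, 5811/4, 17529/4, …
ICs: h(0) = 6, h′(0) = 10.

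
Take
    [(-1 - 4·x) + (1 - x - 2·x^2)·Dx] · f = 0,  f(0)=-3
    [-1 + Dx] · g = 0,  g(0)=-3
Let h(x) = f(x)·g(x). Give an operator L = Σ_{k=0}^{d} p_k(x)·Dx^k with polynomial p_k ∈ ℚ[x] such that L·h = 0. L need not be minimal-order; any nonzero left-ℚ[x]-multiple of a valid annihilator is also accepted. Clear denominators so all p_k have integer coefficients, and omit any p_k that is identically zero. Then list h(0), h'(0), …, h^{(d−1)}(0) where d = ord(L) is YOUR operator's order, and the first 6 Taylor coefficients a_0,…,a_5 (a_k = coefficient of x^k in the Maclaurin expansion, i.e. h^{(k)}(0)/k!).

f: a_k = -3, -3, -9, -15, -33, -63, …
g: a_k = -3, -3, -3/2, -1/2, -1/8, -1/40, …
L₀ := L_f ⊗_s L_g (sym. prod.), ord ≤ 1.
L = (2 + 3·x - 2·x^2) + (-1 + x + 2·x^2)·Dx  (order 1).
h: a_k = 9, 18, 81/2, 78, 1275/8, 6309/20, …
ICs: h(0) = 9.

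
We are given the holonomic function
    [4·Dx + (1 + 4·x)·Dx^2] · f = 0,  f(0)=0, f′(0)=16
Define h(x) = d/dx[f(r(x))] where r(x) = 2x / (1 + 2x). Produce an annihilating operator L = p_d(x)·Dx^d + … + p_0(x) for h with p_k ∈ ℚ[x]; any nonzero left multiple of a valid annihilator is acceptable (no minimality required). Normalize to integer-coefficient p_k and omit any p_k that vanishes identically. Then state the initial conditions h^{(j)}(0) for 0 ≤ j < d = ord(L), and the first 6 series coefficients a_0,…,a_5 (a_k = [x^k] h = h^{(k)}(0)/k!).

f: a_k = 0, 16, -32, 256/3, -256, 4096/5, …
Change of var in L_f (x↦r) gives L₀.
h=h₀': d/dx-closure on L₀ ⇒ L.
L = (12 + 40·x) + (1 + 12·x + 20·x^2)·Dx  (order 1).
h: a_k = 32, -384, 3968, -39936, 399872, -3999744, …
ICs: h(0) = 32.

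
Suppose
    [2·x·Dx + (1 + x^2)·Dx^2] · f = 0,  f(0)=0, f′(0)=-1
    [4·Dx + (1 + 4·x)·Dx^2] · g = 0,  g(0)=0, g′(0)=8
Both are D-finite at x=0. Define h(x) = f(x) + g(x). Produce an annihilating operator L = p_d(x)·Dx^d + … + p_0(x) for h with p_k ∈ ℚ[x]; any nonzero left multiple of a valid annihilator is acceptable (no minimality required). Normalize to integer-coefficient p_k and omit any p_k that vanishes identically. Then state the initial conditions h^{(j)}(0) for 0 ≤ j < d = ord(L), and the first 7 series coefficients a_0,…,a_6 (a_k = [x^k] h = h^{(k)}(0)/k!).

f: a_k = 0, -1, 0, 1/3, 0, -1/5, 0, …
g: a_k = 0, 8, -16, 128/3, -128, 2048/5, -4096/3, …
f+g: L₀ = lclm(L_f,L_g), ord ≤ 2+2.
L = (-4 - 48·x + 12·x^2 + 16·x^3)·Dx + (-17 - 8·x - 45·x^2 + 24·x^3 + 32·x^4)·Dx^2 + (-2 - 7·x + 4·x^2 + x^3 + 6·x^4 + 8·x^5)·Dx^3  (order 3).
h: a_k = 0, 7, -16, 43, -128, 2047/5, -4096/3, …
ICs: h(0) = 0, h′(0) = 7, h′′(0) = -32.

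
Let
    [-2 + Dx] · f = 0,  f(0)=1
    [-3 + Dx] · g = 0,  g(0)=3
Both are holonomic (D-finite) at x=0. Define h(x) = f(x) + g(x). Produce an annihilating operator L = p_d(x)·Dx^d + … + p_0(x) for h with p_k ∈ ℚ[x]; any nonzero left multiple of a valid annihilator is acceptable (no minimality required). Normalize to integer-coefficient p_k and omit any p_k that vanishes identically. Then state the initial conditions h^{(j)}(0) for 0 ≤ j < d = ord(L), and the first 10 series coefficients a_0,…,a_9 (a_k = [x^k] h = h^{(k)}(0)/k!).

f: a_k = 1, 2, 2, 4/3, 2/3, 4/15, 4/45, 8/315, 2/315, 4/2835, …
g: a_k = 3, 9, 27/2, 27/2, 81/8, 243/40, 243/80, 729/560, 2187/4480, 729/4480, …
h₀=f+g: left-lcm gives L₀, ord ≤ 2.
L = 6 - 5·Dx + Dx^2  (order 2).
h: a_k = 4, 11, 31/2, 89/6, 259/24, 761/120, 2251/720, 6689/5040, 19939/40320, 59561/362880, …
ICs: h(0) = 4, h′(0) = 11.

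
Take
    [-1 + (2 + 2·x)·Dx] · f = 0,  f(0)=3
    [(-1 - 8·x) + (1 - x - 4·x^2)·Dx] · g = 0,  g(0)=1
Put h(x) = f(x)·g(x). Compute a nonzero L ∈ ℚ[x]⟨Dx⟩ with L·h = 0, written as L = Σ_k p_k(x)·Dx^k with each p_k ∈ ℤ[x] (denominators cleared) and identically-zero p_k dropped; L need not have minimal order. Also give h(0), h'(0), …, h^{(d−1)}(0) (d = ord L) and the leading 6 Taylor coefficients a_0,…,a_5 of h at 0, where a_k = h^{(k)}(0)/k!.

f: a_k = 3, 3/2, -3/8, 3/16, -15/128, 21/256, …
g: a_k = 1, 1, 5, 9, 29, 65, …
f·g: L₀ = L_f ⊗_s L_g, ord ≤ 1·1.
L = (3 + 17·x + 12·x^2) + (-2 + 10·x^2 + 8·x^3)·Dx  (order 1).
h: a_k = 3, 9/2, 129/8, 549/16, 12633/128, 60423/256, …
ICs: h(0) = 3.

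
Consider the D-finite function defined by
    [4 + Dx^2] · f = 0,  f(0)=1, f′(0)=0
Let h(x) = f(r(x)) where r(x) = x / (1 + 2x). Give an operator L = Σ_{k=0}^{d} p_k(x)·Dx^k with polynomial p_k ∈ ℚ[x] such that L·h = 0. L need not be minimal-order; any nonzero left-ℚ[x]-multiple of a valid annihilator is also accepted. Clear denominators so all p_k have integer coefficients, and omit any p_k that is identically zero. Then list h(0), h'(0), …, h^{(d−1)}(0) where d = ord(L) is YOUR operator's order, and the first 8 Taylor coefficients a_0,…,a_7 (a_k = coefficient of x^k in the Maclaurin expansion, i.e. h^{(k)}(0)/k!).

f: a_k = 1, 0, -2, 0, 2/3, 0, -4/45, 0, …
Change of var in L_f (x↦r) gives L₀.
L = 4 + (4 + 24·x + 48·x^2 + 32·x^3)·Dx + (1 + 8·x + 24·x^2 + 32·x^3 + 16·x^4)·Dx^2  (order 2).
h: a_k = 1, 0, -2, 8, -70/3, 176/3, -6004/45, 1392/5, …
ICs: h(0) = 1, h′(0) = 0.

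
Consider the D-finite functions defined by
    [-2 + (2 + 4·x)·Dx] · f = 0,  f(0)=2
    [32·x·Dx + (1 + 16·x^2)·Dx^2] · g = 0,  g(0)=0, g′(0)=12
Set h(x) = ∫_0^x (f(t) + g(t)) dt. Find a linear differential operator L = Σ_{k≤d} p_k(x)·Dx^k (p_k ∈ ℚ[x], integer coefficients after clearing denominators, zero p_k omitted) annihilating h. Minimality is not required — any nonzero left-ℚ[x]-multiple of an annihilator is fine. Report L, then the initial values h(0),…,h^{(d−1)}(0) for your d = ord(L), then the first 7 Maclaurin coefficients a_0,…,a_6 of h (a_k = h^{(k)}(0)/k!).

f: a_k = 2, 2, -1, 1, -5/4, 7/4, -21/8, …
g: a_k = 0, 12, 0, -64, 0, 3072/5, 0, …
Sum ⇒ L₀ = lclm(L_f,L_g) in ℚ(x)⟨Dx⟩.
Integrate: L := L₀·Dx.
L = (-32 - 160·x + 1536·x^2 + 1536·x^3)·Dx^2 + (-35 - 128·x + 1312·x^2 + 6144·x^3 + 5376·x^4)·Dx^3 + (-1 + 30·x + 96·x^2 + 576·x^3 + 1792·x^4 + 1536·x^5)·Dx^4  (order 4).
h: a_k = 0, 2, 7, -1/3, -63/4, -1/4, 12323/120, …
ICs: h(0) = 0, h′(0) = 2, h′′(0) = 14, h′′′(0) = -2.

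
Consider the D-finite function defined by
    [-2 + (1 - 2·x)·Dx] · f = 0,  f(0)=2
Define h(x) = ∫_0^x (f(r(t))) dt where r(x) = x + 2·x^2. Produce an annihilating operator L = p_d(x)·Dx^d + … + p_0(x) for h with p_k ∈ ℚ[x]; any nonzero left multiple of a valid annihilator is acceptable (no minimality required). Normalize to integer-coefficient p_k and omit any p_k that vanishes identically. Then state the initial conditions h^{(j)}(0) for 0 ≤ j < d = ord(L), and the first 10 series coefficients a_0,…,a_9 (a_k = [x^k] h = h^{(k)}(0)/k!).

f: a_k = 2, 4, 8, 16, 32, 64, 128, 256, 512, 1024, …
f∘r: x↦r, Dx↦Dx/r' in L_f ⇒ L₀.
Integrate: L := L₀·Dx.
L = (2 + 8·x)·Dx + (-1 + 2·x + 4·x^2)·Dx^2  (order 2).
h: a_k = 0, 2, 2, 16/3, 12, 32, 256/3, 1664/7, 672, 17408/9, …
ICs: h(0) = 0, h′(0) = 2.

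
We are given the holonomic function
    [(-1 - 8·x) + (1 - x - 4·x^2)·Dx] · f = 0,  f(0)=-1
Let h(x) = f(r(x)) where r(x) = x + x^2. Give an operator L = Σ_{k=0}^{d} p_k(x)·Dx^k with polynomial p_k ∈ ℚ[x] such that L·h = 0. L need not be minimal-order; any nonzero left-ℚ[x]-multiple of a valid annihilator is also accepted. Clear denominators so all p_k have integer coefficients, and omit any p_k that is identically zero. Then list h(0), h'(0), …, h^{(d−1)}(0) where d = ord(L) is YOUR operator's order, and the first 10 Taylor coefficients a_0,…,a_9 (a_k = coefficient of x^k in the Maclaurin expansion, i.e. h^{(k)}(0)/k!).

L = (1 + 10·x + 24·x^2 + 16·x^3) + (-1 + x + 5·x^2 + 8·x^3 + 4·x^4)·Dx  (order 1).
h: a_k = -1, -1, -6, -19, -61, -208, -689, -2293, -7646, -25455, …
ICs: h(0) = -1.

f: a_k = -1, -1, -5, -9, -29, -65, -181, -441, -1165, -2929, …
Substitute x→r, Dx→(1/r')Dx; clear ⇒ L₀.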